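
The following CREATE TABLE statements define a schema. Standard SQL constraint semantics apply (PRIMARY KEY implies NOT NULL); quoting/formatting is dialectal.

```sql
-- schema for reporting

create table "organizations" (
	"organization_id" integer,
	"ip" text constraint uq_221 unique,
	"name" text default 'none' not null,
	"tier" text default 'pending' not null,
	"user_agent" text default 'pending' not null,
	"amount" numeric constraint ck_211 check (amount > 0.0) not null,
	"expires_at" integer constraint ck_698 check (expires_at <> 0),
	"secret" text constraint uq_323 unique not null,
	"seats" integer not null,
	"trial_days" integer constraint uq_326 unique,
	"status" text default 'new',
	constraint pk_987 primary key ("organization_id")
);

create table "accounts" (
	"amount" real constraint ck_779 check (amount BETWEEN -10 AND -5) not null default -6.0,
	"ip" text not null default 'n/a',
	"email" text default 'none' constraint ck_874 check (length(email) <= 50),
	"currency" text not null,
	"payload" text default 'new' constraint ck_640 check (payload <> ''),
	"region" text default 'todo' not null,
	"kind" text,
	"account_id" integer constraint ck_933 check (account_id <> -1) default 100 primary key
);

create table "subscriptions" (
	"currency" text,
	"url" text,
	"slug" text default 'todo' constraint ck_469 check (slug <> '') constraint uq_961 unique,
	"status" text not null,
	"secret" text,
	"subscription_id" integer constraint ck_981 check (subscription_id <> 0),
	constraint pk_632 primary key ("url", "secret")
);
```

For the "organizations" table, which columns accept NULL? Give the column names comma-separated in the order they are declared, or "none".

- organization_id: part of the PRIMARY KEY, which implies NOT NULL → not nullable.
- ip: UNIQUE does not imply NOT NULL → nullable.
- name: declared NOT NULL → not nullable.
- tier: declared NOT NULL → not nullable.
- user_agent: declared NOT NULL → not nullable.
- amount: declared NOT NULL → not nullable.
- expires_at: CHECK does not forbid NULL (a CHECK constraint passes when its expression is NULL) → nullable.
- secret: declared NOT NULL → not nullable.
- seats: declared NOT NULL → not nullable.
- trial_days: UNIQUE does not imply NOT NULL → nullable.
- status: DEFAULT only fills an omitted column; an explicit NULL is still allowed → nullable.

ip, expires_at, trial_days, status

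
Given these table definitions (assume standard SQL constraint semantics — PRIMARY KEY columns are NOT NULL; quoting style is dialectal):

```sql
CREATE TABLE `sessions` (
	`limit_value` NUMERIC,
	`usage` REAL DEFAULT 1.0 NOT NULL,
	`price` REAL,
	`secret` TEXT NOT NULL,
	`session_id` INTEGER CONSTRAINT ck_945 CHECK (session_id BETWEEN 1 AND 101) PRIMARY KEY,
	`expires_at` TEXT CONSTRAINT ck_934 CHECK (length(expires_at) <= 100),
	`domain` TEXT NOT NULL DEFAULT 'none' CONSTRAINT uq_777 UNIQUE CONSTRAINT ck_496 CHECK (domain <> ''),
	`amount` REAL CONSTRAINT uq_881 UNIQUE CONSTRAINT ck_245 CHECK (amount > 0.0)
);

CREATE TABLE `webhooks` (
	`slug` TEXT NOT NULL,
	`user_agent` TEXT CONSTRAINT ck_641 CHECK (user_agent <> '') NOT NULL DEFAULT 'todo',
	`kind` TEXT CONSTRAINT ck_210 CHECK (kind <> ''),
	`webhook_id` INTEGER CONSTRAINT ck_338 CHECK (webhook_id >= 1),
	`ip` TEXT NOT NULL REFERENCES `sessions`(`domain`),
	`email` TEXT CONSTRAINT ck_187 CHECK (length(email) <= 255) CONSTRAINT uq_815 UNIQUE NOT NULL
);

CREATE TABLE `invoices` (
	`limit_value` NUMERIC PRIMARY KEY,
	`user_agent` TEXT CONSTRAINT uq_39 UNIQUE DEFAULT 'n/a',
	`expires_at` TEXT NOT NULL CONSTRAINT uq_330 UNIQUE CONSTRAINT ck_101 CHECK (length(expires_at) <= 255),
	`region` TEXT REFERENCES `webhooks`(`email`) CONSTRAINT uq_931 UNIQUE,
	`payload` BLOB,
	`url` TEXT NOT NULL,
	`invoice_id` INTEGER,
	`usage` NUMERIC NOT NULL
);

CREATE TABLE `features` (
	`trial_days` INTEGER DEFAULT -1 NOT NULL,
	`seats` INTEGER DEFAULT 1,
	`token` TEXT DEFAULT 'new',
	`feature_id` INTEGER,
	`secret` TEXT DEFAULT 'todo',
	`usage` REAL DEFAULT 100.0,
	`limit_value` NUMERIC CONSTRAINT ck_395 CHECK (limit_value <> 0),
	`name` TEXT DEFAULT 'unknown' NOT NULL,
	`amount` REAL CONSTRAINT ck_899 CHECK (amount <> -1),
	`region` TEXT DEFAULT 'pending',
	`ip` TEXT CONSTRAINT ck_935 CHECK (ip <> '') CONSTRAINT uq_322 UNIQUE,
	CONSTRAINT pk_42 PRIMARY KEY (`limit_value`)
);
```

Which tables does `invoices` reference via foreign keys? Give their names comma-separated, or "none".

- region REFERENCES webhooks(email).

webhooks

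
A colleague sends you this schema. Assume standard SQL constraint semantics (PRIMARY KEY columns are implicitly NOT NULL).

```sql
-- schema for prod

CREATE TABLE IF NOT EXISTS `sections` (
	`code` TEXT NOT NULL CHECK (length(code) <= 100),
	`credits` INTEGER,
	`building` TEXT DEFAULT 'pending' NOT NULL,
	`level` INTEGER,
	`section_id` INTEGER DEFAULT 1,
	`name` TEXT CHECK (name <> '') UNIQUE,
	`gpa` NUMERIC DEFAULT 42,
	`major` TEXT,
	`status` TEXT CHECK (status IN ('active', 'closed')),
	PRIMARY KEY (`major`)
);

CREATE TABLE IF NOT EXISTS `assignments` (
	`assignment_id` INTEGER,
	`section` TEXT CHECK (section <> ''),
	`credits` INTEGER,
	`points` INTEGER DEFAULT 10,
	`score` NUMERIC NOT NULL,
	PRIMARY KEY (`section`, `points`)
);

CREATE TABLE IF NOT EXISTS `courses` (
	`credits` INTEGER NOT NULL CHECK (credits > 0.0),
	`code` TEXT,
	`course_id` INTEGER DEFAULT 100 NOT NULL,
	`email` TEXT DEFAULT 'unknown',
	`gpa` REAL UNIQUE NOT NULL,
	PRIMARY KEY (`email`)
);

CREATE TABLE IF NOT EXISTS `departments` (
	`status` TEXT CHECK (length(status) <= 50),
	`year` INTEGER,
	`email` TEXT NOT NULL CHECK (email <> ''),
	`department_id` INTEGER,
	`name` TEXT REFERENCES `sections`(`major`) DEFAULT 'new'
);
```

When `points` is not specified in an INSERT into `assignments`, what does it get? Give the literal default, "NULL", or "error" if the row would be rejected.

points has an explicit DEFAULT 10.
When the column is omitted from an INSERT, that default is used.

10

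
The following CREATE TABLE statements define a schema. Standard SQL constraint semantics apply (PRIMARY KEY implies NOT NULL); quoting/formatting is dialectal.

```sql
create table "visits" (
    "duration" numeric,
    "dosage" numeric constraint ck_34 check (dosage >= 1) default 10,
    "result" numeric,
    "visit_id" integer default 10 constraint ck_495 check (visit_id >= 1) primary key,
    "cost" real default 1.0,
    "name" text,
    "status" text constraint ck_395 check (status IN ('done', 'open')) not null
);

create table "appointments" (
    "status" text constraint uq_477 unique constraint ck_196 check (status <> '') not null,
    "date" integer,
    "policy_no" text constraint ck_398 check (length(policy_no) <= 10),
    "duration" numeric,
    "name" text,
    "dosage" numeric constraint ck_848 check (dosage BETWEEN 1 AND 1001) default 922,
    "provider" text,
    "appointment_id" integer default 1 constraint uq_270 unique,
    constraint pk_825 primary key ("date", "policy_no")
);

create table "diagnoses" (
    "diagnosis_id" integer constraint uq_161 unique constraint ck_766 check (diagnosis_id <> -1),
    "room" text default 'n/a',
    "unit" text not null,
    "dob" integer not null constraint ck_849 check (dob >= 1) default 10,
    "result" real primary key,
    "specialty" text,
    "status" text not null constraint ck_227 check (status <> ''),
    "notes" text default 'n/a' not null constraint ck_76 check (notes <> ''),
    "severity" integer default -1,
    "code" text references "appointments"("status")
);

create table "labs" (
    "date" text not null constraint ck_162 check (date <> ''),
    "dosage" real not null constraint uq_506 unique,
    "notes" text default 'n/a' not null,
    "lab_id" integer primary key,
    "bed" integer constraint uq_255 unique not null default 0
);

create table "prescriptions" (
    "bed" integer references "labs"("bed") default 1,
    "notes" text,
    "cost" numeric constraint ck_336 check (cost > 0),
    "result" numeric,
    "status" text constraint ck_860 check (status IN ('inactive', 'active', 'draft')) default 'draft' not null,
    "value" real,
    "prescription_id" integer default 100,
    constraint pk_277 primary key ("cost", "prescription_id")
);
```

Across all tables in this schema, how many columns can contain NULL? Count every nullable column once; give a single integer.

19

visits: 5 nullable (duration, dosage, result, cost, name — PK (visit_id) and explicit NOT NULL columns excluded).
appointments: 5 nullable (duration, name, dosage, provider, appointment_id — PK (date, policy_no) and explicit NOT NULL columns excluded).
diagnoses: 5 nullable (diagnosis_id, room, specialty, severity, code — PK (result) and explicit NOT NULL columns excluded).
labs: 0 nullable (none — PK (lab_id) and explicit NOT NULL columns excluded).
prescriptions: 4 nullable (bed, notes, result, value — PK (cost, prescription_id) and explicit NOT NULL columns excluded).
Total: 5 + 5 + 5 + 0 + 4 = 19.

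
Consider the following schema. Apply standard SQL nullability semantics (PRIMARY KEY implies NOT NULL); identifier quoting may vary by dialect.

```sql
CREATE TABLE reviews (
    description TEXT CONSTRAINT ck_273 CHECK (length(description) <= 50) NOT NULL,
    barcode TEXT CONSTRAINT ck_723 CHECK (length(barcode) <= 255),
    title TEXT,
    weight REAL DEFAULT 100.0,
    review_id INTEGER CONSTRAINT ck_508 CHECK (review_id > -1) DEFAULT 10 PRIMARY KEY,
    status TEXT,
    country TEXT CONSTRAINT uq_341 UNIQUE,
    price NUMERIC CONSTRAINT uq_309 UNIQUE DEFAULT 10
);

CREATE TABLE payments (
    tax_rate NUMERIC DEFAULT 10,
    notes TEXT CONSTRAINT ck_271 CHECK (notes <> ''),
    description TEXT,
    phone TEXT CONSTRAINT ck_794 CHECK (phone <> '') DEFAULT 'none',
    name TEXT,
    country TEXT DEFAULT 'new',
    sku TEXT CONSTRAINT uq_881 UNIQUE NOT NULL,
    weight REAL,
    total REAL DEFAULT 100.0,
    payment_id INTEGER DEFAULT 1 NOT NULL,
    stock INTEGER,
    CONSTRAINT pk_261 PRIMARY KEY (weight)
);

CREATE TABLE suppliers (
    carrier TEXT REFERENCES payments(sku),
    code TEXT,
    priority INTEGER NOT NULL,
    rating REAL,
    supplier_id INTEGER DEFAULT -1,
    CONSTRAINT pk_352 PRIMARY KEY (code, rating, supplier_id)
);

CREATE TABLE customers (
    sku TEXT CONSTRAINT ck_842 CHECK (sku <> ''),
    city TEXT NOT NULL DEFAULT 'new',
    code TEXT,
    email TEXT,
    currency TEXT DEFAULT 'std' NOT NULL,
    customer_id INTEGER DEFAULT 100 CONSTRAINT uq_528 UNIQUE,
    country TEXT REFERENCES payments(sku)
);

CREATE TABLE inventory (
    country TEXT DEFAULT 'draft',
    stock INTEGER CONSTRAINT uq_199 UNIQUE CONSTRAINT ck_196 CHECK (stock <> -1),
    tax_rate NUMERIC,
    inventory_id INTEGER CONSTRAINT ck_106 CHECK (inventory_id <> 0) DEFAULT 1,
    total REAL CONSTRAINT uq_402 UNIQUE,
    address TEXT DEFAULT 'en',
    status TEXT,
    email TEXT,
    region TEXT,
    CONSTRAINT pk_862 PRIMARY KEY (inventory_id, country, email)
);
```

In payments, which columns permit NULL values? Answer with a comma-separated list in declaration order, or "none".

- tax_rate: DEFAULT only fills an omitted column; an explicit NULL is still allowed → nullable.
- notes: CHECK does not forbid NULL (a CHECK constraint passes when its expression is NULL) → nullable.
- description: no NOT NULL constraint applies → nullable.
- phone: CHECK does not forbid NULL (a CHECK constraint passes when its expression is NULL) → nullable.
- name: no NOT NULL constraint applies → nullable.
- country: DEFAULT only fills an omitted column; an explicit NULL is still allowed → nullable.
- sku: declared NOT NULL → not nullable.
- weight: part of the PRIMARY KEY, which implies NOT NULL → not nullable.
- total: DEFAULT only fills an omitted column; an explicit NULL is still allowed → nullable.
- payment_id: declared NOT NULL → not nullable.
- stock: no NOT NULL constraint applies → nullable.

tax_rate, notes, description, phone, name, country, total, stock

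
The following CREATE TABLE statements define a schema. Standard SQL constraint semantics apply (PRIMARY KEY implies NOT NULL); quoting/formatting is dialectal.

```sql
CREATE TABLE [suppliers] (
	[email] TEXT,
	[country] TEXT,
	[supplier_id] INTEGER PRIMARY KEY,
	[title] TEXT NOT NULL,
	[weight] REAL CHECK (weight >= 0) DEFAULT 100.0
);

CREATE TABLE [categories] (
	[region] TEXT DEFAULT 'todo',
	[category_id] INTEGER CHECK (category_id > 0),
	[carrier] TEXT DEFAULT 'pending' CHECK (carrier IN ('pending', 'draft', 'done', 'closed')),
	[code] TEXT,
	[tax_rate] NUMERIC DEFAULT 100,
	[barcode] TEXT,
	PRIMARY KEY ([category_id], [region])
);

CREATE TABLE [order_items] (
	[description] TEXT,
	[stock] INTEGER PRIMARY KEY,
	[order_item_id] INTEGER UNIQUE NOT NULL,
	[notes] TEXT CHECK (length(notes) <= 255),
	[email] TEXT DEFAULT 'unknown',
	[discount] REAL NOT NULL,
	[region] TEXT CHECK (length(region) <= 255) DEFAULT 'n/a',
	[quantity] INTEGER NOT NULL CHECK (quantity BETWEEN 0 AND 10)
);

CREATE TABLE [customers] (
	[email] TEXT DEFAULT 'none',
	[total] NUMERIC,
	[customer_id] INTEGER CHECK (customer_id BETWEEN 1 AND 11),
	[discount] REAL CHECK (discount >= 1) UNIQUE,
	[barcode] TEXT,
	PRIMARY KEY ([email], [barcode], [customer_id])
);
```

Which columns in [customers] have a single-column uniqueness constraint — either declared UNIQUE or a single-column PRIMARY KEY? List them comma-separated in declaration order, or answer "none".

- email: part of a composite PRIMARY KEY — only the tuple is unique, not this column on its own.
- total: no UNIQUE or single-column PK constraint.
- customer_id: part of a composite PRIMARY KEY — only the tuple is unique, not this column on its own.
- discount: declared UNIQUE → unique.
- barcode: part of a composite PRIMARY KEY — only the tuple is unique, not this column on its own.

discount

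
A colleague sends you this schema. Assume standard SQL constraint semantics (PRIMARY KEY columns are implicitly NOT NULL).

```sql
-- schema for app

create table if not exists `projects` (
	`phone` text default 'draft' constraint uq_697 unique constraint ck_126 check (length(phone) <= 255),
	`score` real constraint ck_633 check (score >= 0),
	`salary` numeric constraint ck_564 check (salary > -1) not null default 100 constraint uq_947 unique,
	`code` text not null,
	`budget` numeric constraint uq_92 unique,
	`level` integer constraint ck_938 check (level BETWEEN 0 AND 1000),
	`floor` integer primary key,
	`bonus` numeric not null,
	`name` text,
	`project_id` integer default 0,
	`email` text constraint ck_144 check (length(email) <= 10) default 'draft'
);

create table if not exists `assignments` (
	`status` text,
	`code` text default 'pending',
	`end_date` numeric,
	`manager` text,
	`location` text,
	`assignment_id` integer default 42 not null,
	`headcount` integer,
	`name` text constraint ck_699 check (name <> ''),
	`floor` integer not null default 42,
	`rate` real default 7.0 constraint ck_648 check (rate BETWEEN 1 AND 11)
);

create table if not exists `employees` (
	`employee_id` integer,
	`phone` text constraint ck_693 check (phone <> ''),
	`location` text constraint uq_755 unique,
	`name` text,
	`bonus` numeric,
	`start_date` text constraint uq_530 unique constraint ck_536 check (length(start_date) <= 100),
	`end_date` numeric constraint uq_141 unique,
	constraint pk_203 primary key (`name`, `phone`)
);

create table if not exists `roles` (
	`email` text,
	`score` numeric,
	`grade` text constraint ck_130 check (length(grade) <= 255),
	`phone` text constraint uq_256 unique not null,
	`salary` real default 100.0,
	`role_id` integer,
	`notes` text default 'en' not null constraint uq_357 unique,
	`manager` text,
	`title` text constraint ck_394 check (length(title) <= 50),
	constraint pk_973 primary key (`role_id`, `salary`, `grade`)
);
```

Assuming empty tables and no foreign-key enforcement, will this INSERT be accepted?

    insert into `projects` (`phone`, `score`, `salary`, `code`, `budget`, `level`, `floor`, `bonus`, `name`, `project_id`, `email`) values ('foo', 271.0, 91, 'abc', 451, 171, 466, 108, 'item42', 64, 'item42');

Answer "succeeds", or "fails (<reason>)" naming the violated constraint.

NOT NULL columns: bonus is supplied; code is supplied; floor is supplied; salary is supplied.
CHECK constraints: 'foo' satisfies (length(phone) <= 255); 271.0 satisfies (score >= 0); 91 satisfies (salary > -1); 171 satisfies (level BETWEEN 0 AND 1000); 'item42' satisfies (length(email) <= 10).
No constraint is violated.

succeeds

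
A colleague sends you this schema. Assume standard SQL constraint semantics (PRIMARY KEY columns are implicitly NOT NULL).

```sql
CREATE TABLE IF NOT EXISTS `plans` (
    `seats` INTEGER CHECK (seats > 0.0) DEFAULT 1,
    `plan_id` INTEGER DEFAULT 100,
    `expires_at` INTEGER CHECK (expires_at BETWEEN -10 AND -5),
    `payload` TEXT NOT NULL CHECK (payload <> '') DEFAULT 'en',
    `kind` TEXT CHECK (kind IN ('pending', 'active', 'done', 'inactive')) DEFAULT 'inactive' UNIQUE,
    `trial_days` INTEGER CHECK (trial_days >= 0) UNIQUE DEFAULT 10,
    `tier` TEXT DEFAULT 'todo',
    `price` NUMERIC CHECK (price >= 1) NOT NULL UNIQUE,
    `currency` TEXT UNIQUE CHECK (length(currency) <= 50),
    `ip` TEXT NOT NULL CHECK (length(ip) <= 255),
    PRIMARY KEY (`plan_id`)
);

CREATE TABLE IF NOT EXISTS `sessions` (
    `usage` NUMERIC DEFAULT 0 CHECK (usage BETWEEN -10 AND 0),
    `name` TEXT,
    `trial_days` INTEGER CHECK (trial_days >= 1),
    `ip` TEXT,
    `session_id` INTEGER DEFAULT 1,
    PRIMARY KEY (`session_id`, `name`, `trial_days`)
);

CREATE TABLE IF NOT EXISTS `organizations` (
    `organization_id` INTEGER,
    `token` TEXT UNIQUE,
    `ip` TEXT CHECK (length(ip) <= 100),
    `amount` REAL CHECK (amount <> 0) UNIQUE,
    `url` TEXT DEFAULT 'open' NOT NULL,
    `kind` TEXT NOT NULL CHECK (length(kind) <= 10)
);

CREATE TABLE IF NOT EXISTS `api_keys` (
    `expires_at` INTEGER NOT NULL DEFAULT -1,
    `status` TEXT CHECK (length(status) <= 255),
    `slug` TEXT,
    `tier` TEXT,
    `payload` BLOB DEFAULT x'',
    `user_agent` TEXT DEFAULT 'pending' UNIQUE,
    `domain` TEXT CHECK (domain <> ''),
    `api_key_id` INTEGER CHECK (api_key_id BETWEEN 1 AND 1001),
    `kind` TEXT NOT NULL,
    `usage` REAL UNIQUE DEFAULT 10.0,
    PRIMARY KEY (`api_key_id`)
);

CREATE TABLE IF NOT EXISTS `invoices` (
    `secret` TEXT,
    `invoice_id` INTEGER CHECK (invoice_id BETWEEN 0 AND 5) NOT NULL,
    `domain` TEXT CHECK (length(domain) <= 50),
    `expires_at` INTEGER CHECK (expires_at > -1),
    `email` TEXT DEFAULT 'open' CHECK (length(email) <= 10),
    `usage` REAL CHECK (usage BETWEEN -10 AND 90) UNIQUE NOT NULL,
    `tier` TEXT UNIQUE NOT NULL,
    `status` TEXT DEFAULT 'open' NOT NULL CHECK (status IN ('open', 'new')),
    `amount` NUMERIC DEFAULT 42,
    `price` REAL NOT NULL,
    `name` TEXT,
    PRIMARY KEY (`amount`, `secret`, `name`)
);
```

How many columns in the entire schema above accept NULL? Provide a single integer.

plans: 6 nullable (seats, expires_at, kind, trial_days, tier, currency — PK (plan_id) and explicit NOT NULL columns excluded).
sessions: 2 nullable (usage, ip — PK (session_id, name, trial_days) and explicit NOT NULL columns excluded).
organizations: 4 nullable (organization_id, token, ip, amount — PK none and explicit NOT NULL columns excluded).
api_keys: 7 nullable (status, slug, tier, payload, user_agent, domain, usage — PK (api_key_id) and explicit NOT NULL columns excluded).
invoices: 3 nullable (domain, expires_at, email — PK (amount, secret, name) and explicit NOT NULL columns excluded).
Total: 6 + 2 + 4 + 7 + 3 = 22.

22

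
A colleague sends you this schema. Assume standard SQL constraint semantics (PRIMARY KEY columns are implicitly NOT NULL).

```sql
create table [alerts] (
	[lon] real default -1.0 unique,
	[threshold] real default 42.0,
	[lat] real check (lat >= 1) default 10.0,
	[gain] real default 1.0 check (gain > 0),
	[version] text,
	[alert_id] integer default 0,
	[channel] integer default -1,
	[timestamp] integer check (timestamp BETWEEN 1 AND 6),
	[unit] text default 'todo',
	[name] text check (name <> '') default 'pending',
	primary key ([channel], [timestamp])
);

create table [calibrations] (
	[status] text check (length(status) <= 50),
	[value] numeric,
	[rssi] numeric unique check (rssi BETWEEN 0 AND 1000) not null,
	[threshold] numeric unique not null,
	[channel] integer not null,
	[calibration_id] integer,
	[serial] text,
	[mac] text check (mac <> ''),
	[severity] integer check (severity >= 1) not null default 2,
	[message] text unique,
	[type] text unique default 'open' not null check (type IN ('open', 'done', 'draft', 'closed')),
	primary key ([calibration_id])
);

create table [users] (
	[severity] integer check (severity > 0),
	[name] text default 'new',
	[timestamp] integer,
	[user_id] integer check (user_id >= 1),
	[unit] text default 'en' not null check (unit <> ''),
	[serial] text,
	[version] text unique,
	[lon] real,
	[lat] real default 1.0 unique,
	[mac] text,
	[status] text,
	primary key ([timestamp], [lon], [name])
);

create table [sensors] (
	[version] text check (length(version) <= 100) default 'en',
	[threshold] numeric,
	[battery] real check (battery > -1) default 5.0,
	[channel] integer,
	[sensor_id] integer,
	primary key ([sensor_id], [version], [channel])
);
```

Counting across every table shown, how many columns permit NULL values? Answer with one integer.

alerts: 8 nullable (lon, threshold, lat, gain, version, alert_id, unit, name — PK (channel, timestamp) and explicit NOT NULL columns excluded).
calibrations: 5 nullable (status, value, serial, mac, message — PK (calibration_id) and explicit NOT NULL columns excluded).
users: 7 nullable (severity, user_id, serial, version, lat, mac, status — PK (timestamp, lon, name) and explicit NOT NULL columns excluded).
sensors: 2 nullable (threshold, battery — PK (sensor_id, version, channel) and explicit NOT NULL columns excluded).
Total: 8 + 5 + 7 + 2 = 22.

22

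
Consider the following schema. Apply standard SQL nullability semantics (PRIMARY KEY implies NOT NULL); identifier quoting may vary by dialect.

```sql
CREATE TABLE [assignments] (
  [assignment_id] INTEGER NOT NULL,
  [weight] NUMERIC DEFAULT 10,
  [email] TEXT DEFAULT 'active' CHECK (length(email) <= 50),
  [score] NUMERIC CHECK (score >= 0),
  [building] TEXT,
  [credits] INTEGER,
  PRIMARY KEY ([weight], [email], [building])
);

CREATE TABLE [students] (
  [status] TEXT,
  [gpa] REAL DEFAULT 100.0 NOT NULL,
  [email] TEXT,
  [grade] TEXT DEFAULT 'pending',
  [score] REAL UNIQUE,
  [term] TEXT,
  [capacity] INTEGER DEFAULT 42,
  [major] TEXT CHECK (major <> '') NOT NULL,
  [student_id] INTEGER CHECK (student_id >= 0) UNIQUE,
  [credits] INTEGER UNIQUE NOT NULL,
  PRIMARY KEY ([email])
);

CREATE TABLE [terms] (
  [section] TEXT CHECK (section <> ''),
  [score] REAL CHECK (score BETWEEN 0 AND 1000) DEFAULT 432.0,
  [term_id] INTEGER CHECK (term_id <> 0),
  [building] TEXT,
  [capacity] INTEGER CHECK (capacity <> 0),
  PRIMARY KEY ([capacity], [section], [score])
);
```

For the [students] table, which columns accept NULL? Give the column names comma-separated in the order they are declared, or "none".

- status: no NOT NULL constraint applies → nullable.
- gpa: declared NOT NULL → not nullable.
- email: part of the PRIMARY KEY, which implies NOT NULL → not nullable.
- grade: DEFAULT only fills an omitted column; an explicit NULL is still allowed → nullable.
- score: UNIQUE does not imply NOT NULL → nullable.
- term: no NOT NULL constraint applies → nullable.
- capacity: DEFAULT only fills an omitted column; an explicit NULL is still allowed → nullable.
- major: declared NOT NULL → not nullable.
- student_id: CHECK does not forbid NULL (a CHECK constraint passes when its expression is NULL) → nullable.
- credits: declared NOT NULL → not nullable.

status, grade, score, term, capacity, student_id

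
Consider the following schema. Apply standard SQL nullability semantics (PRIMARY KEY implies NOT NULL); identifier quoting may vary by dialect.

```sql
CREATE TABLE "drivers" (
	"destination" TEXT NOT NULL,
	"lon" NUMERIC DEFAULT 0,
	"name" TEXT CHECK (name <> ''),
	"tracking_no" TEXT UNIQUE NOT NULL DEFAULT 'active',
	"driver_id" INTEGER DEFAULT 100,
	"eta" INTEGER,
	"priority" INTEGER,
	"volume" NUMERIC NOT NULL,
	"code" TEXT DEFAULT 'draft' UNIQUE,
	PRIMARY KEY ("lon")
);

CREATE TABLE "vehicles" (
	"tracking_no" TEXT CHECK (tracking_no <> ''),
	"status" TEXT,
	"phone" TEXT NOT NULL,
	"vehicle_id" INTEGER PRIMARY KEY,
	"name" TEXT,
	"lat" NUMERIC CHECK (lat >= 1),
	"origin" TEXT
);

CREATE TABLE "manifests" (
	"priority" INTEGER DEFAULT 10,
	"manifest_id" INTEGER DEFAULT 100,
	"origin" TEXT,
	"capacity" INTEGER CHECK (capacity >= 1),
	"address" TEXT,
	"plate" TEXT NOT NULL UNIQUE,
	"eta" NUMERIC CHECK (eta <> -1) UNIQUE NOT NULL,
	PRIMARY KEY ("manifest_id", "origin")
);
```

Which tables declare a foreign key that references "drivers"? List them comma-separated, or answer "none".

No REFERENCES clause anywhere in the schema names drivers.

none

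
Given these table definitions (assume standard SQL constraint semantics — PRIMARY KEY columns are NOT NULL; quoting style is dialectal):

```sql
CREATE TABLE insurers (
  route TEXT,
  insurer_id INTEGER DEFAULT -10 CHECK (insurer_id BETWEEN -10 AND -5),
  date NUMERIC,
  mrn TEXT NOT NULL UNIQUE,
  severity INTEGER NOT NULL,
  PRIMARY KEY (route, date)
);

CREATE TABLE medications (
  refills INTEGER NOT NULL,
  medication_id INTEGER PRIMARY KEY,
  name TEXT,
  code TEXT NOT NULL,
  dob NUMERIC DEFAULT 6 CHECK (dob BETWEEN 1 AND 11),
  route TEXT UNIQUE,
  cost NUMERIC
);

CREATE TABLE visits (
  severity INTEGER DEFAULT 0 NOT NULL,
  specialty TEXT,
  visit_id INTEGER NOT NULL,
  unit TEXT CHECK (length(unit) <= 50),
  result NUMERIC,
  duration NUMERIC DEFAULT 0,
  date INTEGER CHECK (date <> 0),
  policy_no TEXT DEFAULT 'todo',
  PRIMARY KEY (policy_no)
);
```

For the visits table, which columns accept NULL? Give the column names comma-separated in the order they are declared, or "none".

- severity: declared NOT NULL → not nullable.
- specialty: no NOT NULL constraint applies → nullable.
- visit_id: declared NOT NULL → not nullable.
- unit: CHECK does not forbid NULL (a CHECK constraint passes when its expression is NULL) → nullable.
- result: no NOT NULL constraint applies → nullable.
- duration: DEFAULT only fills an omitted column; an explicit NULL is still allowed → nullable.
- date: CHECK does not forbid NULL (a CHECK constraint passes when its expression is NULL) → nullable.
- policy_no: part of the PRIMARY KEY, which implies NOT NULL → not nullable.

specialty, unit, result, duration, date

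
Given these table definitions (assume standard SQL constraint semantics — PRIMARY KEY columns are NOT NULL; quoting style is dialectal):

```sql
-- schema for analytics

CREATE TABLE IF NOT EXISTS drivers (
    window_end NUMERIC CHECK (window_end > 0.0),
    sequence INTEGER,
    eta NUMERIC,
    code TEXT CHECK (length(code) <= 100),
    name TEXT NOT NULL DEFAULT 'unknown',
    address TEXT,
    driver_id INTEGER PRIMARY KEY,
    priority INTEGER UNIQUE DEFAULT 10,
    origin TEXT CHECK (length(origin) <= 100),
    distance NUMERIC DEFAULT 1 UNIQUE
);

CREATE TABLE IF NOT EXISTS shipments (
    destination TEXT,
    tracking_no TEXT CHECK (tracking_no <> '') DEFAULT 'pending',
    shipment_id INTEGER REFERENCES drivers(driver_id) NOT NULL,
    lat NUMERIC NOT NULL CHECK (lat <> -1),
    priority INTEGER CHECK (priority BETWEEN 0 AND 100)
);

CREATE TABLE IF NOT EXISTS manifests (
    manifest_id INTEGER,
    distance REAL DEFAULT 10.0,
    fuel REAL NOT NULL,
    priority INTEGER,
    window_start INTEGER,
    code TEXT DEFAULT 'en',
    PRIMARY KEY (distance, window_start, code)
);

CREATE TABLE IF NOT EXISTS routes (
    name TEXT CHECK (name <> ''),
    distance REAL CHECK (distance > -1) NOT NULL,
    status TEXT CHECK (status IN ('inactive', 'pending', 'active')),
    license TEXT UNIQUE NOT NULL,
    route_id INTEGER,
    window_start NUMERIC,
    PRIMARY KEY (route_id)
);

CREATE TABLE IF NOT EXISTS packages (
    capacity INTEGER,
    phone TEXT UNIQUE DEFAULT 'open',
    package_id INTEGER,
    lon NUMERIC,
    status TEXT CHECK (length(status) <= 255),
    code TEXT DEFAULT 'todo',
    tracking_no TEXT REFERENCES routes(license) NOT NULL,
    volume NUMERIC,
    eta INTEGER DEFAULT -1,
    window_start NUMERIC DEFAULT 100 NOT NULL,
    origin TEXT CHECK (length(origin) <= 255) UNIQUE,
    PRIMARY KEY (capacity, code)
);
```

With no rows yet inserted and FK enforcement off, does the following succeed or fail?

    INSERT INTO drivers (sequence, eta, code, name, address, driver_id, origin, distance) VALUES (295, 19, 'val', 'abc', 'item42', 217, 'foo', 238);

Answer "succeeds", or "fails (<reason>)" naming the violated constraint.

succeeds

NOT NULL columns: driver_id is supplied; name is supplied.
CHECK constraints: 'val' satisfies (length(code) <= 100); 'foo' satisfies (length(origin) <= 100).
No constraint is violated.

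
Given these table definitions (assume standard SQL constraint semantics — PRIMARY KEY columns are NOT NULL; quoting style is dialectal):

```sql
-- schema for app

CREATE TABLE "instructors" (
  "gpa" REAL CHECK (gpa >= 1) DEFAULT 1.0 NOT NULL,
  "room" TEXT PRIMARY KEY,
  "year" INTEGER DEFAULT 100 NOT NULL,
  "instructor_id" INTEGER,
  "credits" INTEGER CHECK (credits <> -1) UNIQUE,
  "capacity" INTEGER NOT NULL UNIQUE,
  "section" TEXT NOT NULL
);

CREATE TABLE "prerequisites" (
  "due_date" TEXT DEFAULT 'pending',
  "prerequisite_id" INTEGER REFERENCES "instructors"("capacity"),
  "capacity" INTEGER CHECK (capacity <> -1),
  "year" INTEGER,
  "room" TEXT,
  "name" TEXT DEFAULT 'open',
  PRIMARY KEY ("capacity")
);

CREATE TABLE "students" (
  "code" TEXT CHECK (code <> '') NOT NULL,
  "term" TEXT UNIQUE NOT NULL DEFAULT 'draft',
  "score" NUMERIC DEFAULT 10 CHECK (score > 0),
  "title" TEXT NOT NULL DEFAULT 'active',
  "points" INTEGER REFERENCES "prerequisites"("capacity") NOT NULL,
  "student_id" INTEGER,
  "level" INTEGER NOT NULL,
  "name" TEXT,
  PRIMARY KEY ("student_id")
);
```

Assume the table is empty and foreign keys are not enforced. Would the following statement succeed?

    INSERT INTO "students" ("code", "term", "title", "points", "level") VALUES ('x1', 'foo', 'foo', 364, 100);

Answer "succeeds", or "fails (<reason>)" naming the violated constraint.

fails (NOT NULL on student_id)

student_id is omitted from the column list and has no DEFAULT, so it would receive NULL.
But student_id is part of the PRIMARY KEY (implied NOT NULL).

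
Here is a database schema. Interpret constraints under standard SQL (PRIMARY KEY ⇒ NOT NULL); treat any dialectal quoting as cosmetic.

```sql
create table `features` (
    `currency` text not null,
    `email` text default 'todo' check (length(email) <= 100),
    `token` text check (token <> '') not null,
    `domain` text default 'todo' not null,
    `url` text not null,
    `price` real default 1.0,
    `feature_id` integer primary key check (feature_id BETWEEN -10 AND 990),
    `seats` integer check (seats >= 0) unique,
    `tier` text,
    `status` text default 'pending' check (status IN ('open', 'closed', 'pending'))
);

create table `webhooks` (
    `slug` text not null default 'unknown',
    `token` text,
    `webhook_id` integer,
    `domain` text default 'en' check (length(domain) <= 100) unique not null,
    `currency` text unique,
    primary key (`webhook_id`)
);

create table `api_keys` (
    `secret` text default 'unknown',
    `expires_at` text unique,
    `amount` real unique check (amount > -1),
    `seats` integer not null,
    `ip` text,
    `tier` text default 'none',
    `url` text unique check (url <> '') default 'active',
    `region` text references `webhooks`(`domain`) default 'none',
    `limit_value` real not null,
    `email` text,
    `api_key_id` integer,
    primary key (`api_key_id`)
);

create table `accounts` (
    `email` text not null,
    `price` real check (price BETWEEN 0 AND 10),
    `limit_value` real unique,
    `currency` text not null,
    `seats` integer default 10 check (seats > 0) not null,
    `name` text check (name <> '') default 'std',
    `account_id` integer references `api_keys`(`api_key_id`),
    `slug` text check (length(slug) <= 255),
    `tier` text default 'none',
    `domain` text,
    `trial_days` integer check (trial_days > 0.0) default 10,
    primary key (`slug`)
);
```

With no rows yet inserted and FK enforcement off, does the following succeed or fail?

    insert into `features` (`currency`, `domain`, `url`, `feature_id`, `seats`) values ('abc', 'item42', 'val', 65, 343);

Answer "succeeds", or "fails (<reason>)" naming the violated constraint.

fails (NOT NULL on token)

token is omitted from the column list and has no DEFAULT, so it would receive NULL.
But token is declared NOT NULL.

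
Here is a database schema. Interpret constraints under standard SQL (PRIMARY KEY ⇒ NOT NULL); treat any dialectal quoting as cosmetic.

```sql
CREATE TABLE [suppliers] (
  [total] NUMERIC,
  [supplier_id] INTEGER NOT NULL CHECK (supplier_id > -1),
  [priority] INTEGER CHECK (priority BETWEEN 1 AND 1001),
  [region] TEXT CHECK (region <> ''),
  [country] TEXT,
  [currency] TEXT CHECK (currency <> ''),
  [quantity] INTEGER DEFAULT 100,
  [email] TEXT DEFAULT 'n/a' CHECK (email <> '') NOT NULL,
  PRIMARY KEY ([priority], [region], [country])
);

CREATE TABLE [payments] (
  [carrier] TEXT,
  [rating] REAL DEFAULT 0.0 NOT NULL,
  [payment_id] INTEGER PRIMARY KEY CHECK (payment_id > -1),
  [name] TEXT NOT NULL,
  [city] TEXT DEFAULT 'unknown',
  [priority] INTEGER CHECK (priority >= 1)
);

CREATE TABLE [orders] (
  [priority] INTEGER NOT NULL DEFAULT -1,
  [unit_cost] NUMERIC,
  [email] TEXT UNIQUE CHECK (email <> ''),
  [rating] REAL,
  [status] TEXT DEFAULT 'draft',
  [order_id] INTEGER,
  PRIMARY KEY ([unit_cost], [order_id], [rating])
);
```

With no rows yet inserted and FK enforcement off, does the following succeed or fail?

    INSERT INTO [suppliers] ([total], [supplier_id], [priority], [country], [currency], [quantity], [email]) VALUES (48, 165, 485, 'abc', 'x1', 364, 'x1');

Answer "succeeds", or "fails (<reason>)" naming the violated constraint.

region is omitted from the column list and has no DEFAULT, so it would receive NULL.
But region is part of the PRIMARY KEY (implied NOT NULL).

fails (NOT NULL on region)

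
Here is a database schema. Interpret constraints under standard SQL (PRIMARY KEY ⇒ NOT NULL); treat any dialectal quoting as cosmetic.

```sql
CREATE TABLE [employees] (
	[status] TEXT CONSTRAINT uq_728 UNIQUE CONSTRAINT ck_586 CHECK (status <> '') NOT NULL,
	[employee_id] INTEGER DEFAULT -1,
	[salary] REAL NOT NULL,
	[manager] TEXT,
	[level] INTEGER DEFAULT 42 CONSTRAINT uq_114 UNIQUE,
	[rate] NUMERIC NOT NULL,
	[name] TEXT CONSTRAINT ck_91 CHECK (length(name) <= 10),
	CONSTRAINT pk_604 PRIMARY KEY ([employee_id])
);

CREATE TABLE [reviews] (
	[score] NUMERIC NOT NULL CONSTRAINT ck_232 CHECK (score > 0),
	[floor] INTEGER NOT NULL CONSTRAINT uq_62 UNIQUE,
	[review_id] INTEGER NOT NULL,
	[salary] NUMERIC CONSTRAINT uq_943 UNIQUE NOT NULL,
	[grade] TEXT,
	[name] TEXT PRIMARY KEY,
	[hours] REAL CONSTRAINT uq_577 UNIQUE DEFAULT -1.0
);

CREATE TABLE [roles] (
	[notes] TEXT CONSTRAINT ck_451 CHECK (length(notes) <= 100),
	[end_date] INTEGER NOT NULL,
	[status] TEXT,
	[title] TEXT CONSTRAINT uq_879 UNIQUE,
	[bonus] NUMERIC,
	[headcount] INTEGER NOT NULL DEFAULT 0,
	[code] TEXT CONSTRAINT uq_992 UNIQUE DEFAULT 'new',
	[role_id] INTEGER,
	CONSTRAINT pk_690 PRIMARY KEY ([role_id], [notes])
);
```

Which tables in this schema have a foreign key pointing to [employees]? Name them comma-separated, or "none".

No REFERENCES clause anywhere in the schema names employees.

none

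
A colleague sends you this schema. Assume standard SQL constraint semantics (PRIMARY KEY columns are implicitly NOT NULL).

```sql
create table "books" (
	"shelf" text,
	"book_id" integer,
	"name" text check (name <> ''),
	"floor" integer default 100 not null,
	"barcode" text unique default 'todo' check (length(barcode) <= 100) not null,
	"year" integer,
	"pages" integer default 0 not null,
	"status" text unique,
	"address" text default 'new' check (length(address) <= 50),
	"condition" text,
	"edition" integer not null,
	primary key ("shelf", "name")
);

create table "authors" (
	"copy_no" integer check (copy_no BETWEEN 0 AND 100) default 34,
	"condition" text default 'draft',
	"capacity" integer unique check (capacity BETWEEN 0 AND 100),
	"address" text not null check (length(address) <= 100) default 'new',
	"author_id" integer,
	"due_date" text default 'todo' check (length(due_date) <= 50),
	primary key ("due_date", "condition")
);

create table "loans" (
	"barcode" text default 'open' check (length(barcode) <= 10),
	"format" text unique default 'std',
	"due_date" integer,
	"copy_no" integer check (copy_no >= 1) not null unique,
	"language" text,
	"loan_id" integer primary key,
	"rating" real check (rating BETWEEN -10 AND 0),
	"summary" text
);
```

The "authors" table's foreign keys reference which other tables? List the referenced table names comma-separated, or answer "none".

none

No column in authors has a REFERENCES clause.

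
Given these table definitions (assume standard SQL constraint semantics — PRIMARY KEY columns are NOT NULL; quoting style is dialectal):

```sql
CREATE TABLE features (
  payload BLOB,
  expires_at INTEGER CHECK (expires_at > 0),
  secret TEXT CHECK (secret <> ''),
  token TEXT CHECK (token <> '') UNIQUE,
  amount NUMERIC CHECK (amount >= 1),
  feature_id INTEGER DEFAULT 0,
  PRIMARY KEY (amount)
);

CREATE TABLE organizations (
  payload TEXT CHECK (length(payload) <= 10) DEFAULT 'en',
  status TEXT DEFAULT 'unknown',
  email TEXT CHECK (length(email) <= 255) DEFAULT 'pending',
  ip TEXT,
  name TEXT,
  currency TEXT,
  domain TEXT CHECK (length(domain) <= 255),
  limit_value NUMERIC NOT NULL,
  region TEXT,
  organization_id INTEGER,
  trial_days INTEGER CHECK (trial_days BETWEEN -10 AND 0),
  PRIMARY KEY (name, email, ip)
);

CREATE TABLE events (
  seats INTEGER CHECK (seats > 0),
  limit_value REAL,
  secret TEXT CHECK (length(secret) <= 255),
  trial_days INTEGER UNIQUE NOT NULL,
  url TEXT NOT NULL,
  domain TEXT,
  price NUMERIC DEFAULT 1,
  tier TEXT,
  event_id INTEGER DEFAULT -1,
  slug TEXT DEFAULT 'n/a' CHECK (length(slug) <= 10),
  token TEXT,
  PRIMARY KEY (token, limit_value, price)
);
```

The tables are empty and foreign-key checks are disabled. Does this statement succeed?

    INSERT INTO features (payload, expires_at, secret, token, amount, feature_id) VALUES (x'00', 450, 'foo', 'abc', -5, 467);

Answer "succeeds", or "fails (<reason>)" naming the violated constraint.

fails (CHECK on amount)

The value -5 for amount violates CHECK (amount >= 1).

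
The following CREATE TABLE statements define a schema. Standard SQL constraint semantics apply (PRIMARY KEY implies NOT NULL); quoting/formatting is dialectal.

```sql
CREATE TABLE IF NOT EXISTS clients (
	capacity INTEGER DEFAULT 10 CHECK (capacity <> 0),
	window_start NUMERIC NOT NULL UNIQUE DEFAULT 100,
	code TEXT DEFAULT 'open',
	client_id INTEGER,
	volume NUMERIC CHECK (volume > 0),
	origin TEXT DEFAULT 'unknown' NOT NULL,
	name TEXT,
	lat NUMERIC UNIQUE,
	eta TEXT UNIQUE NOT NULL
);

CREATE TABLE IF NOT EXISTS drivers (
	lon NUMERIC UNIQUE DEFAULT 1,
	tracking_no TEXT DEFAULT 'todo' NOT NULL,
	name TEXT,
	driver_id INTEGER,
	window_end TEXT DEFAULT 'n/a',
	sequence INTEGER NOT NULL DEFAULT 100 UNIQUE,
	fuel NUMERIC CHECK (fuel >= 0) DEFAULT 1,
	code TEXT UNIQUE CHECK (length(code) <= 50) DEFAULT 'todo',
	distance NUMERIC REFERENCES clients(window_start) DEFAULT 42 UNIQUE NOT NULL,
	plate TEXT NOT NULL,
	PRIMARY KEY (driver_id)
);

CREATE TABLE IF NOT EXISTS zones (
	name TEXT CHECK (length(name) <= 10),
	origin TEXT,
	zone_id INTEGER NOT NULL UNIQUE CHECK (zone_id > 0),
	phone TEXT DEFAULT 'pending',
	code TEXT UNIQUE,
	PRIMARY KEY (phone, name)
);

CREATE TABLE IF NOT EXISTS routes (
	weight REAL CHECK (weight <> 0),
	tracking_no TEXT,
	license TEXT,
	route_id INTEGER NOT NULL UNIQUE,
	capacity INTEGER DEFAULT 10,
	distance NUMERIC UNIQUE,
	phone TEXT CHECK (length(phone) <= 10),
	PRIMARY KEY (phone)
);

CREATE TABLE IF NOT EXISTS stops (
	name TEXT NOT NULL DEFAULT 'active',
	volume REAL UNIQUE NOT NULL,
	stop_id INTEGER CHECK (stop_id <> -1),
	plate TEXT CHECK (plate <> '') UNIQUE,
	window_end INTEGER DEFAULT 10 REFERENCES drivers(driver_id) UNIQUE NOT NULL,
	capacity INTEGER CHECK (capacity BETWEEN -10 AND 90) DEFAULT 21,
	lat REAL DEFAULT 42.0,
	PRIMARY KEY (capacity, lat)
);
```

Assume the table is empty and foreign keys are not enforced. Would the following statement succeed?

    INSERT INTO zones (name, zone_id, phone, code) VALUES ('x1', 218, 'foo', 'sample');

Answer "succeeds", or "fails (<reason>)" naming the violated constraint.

NOT NULL columns: name is supplied; phone is supplied; zone_id is supplied.
CHECK constraints: 'x1' satisfies (length(name) <= 10); 218 satisfies (zone_id > 0).
No constraint is violated.

succeeds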